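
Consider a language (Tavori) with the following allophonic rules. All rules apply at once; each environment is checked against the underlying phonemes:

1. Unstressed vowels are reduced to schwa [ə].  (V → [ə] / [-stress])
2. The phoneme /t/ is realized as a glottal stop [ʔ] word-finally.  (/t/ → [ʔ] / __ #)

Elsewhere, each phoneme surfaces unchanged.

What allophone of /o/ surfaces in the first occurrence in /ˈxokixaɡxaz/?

[o]

/o/ — between /x/ and /k/; rule 1 does not apply here → [o].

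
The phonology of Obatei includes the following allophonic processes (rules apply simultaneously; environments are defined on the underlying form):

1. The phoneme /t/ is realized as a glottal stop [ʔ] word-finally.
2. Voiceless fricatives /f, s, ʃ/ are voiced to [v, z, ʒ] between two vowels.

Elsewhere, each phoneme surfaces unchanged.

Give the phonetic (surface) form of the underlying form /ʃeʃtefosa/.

/ʃ/ (word-initial) fails the environment for rule 2, so it stays [ʃ].
/e/ — not in any rule's target class → [e].
/ʃ/ (between /e/ and /t/) fails the environment for rule 2, so it stays [ʃ].
/t/ (between /ʃ/ and /e/): rule 1 targets it, but not word-finally → unchanged [t].
/e/ stays [e].
/f/ — between /e/ and /o/, between two vowels — surfaces as [v] (rule 2).
/o/ (between /f/ and /s/): no rule targets it → [o].
Rule 2 applies to /s/ (between /o/ and /a/: between two vowels) → [z].
/a/ (word-final) is unaffected → [a].

[ʃeʃtevoza]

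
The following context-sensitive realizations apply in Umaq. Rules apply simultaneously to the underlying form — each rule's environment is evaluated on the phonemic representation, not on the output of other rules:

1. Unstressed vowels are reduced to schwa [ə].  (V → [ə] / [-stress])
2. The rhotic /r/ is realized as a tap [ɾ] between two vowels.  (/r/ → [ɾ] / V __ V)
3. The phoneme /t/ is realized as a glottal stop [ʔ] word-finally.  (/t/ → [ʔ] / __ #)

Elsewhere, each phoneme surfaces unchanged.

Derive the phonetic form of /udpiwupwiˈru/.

[ədpəwəpwəˈɾu]

/u/ meets the environment for rule 1 (in an unstressed syllable) → [ə].
/d/ stays [d].
/p/ (between /d/ and /i/): no rule targets it → [p].
/i/ meets the environment for rule 1 (in an unstressed syllable) → [ə].
/w/ (between /i/ and /u/) is unaffected → [w].
Rule 1 applies to /u/ (between /w/ and /p/: in an unstressed syllable) → [ə].
/p/ (between /u/ and /w/) is unaffected → [p].
/w/ (between /p/ and /i/) is unaffected → [w].
/i/ (between /w/ and /r/): in an unstressed syllable, so rule 1 applies → [ə].
/r/ meets the environment for rule 2 (between two vowels) → [ɾ].
/u/ (word-final) is in the target of rule 1 but the environment (in an unstressed syllable) is not met → [u].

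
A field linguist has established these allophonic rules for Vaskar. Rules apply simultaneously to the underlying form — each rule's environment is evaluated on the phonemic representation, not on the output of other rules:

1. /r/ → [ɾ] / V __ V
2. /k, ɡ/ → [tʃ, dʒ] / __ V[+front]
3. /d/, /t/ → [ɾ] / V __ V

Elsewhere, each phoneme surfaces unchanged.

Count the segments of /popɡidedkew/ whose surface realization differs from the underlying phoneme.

3

Segments that undergo a rule: /ɡ/ → [dʒ] (rule 2); /d/ → [ɾ] (rule 3); /k/ → [tʃ] (rule 2).
All other segments surface unchanged.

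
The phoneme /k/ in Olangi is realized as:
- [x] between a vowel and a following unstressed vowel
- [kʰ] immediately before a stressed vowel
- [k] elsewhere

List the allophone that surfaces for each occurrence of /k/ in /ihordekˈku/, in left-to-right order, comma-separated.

Occurrence 1 (position 7): no conditioning environment matches → elsewhere allophone [k].
Occurrence 2 (position 8): immediately before a stressed vowel → [kʰ].

[k], [kʰ]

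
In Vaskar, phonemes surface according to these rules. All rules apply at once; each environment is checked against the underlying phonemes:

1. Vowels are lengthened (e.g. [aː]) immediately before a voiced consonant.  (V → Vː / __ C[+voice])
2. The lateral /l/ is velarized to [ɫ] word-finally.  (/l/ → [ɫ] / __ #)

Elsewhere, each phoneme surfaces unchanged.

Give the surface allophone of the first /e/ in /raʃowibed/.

[eː]

/e/ meets the environment for rule 1 (before a voiced consonant) → [eː].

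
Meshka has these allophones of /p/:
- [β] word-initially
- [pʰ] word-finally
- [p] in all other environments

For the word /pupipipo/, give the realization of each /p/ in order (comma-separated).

[β], [p], [p], [p]

Occurrence 1 (position 1): word-initially → [β].
Occurrence 2 (position 3): no conditioning environment matches → elsewhere allophone [p].
Occurrence 3 (position 5): no conditioning environment matches → elsewhere allophone [p].
Occurrence 4 (position 7): no conditioning environment matches → elsewhere allophone [p].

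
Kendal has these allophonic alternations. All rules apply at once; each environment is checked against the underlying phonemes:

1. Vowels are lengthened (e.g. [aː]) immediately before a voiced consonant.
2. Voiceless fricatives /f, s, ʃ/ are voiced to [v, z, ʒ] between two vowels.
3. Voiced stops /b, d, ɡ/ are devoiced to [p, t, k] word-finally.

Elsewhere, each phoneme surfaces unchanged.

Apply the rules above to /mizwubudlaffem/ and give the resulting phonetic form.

[miːzwuːbuːdlaffeːm]

/m/ — not in any rule's target class → [m].
/i/ (between /m/ and /z/): before a voiced consonant, so rule 1 applies → [iː].
/z/ (between /i/ and /w/) is unaffected → [z].
/w/ — not in any rule's target class → [w].
/u/ meets the environment for rule 1 (before a voiced consonant) → [uː].
/b/ (between /u/ and /u/) fails the environment for rule 3, so it stays [b].
/u/ meets the environment for rule 1 (before a voiced consonant) → [uː].
/d/ (between /u/ and /l/): rule 3 targets it, but not word-finally → unchanged [d].
/l/ (between /d/ and /a/): no rule targets it → [l].
/a/ (between /l/ and /f/) is in the target of rule 1 but the environment (before a voiced consonant) is not met → [a].
/f/ (between /a/ and /f/) is in the target of rule 2 but the environment (between two vowels) is not met → [f].
/f/ — between /f/ and /e/; rule 2 does not apply here → [f].
/e/ meets the environment for rule 1 (before a voiced consonant) → [eː].
/m/ (word-final) is unaffected → [m].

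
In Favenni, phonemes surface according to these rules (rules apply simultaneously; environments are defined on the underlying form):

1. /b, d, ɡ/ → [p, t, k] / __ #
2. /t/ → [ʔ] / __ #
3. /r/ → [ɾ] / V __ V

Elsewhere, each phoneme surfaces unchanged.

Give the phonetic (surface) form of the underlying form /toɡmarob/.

[toɡmaɾop]

/t/ (word-initial) is in the target of rule 2 but the environment (word-finally) is not met → [t].
/o/ (between /t/ and /ɡ/): no rule targets it → [o].
/ɡ/ (between /o/ and /m/): rule 1 targets it, but not word-finally → unchanged [ɡ].
/m/ (between /ɡ/ and /a/): no rule targets it → [m].
/a/ stays [a].
/r/ — between /a/ and /o/, between two vowels — surfaces as [ɾ] (rule 3).
/o/ (between /r/ and /b/) is unaffected → [o].
/b/ — word-final, word-finally — surfaces as [p] (rule 1).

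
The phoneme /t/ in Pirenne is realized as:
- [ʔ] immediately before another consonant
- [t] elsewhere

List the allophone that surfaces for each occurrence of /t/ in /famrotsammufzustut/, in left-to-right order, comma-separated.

[ʔ], [t], [t]

Occurrence 1 (position 6): immediately before another consonant → [ʔ].
Occurrence 2 (position 16): no conditioning environment matches → elsewhere allophone [t].
Occurrence 3 (position 18): no conditioning environment matches → elsewhere allophone [t].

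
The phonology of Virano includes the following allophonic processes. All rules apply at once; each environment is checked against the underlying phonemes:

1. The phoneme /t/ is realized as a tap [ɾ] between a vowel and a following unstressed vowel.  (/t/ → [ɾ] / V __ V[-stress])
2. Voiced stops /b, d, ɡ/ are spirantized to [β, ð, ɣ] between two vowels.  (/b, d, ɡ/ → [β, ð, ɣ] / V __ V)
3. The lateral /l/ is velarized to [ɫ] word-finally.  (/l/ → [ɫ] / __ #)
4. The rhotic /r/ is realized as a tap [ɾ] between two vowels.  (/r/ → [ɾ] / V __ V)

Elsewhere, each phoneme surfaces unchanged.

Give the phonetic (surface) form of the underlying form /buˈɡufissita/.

[buˈɣufissiɾa]

/b/ (word-initial) fails the environment for rule 2, so it stays [b].
/u/ (between /b/ and /ɡ/) is unaffected → [u].
Rule 2 applies to /ɡ/ (between /u/ and /u/: between two vowels) → [ɣ].
/u/ stays [u].
/f/ (between /u/ and /i/): no rule targets it → [f].
/i/ (between /f/ and /s/) is unaffected → [i].
/s/ (between /i/ and /s/): no rule targets it → [s].
/s/ (between /s/ and /i/): no rule targets it → [s].
/i/ (between /s/ and /t/): no rule targets it → [i].
Rule 1 applies to /t/ (between /i/ and /a/: between a vowel and a following unstressed vowel) → [ɾ].
/a/ (word-final): no rule targets it → [a].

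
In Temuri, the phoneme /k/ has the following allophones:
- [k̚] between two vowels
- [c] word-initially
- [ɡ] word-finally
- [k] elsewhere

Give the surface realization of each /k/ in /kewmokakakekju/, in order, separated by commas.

Occurrence 1 (position 1): word-initially → [c].
Occurrence 2 (position 6): between two vowels → [k̚].
Occurrence 3 (position 8): between two vowels → [k̚].
Occurrence 4 (position 10): between two vowels → [k̚].
Occurrence 5 (position 12): no conditioning environment matches → elsewhere allophone [k].

[c], [k̚], [k̚], [k̚], [k]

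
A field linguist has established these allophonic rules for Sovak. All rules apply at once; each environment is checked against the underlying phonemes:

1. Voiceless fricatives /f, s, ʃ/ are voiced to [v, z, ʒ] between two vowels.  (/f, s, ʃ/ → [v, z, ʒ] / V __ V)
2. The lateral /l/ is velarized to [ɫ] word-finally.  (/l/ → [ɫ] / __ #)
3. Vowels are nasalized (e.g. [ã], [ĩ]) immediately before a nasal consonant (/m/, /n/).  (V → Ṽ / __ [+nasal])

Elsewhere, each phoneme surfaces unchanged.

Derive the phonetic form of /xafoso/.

[xavozo]

/x/ (word-initial): no rule targets it → [x].
/a/ (between /x/ and /f/) fails the environment for rule 3, so it stays [a].
/f/ — between /a/ and /o/, between two vowels — surfaces as [v] (rule 1).
/o/ (between /f/ and /s/) is in the target of rule 3 but the environment (before a nasal consonant) is not met → [o].
/s/ meets the environment for rule 1 (between two vowels) → [z].
/o/ — word-final; rule 3 does not apply here → [o].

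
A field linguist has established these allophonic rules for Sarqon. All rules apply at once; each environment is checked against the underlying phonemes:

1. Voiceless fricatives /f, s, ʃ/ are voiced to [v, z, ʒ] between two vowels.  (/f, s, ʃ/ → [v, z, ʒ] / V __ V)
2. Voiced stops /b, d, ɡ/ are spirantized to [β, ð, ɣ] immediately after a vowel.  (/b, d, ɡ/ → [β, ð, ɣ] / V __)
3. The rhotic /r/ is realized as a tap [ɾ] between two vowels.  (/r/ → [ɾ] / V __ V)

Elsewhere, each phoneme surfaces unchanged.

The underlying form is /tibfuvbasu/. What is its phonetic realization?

[tiβfuvbazu]

/t/ stays [t].
/i/ (between /t/ and /b/): no rule targets it → [i].
/b/ — between /i/ and /f/, immediately after a vowel — surfaces as [β] (rule 2).
/f/ (between /b/ and /u/) is in the target of rule 1 but the environment (between two vowels) is not met → [f].
/u/ — not in any rule's target class → [u].
/v/ (between /u/ and /b/) is unaffected → [v].
/b/ — between /v/ and /a/; rule 2 does not apply here → [b].
/a/ stays [a].
/s/ meets the environment for rule 1 (between two vowels) → [z].
/u/ — not in any rule's target class → [u].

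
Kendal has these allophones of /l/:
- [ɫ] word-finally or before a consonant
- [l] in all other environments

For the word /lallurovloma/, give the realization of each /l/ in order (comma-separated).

[l], [ɫ], [l], [l]

Occurrence 1 (position 1): no conditioning environment matches → elsewhere allophone [l].
Occurrence 2 (position 3): word-finally or before a consonant → [ɫ].
Occurrence 3 (position 4): no conditioning environment matches → elsewhere allophone [l].
Occurrence 4 (position 9): no conditioning environment matches → elsewhere allophone [l].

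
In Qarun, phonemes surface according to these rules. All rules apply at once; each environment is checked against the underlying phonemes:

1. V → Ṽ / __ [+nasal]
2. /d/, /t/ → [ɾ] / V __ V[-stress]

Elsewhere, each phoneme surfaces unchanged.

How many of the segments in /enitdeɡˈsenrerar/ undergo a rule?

2

Segments that undergo a rule: /e/ → [ẽ] (rule 1); /e/ → [ẽ] (rule 1).
All other segments surface unchanged.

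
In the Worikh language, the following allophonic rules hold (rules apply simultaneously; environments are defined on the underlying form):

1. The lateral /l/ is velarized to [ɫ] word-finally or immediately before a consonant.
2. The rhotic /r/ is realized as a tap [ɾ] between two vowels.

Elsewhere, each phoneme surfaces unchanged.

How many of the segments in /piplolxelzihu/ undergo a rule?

Segments that undergo a rule: /l/ → [ɫ] (rule 1); /l/ → [ɫ] (rule 1).
All other segments surface unchanged.

2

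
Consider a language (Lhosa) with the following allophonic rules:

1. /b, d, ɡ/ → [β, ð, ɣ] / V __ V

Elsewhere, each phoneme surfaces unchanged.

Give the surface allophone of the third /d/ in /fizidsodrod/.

/d/ (word-final) fails the environment for rule 1, so it stays [d].

[d]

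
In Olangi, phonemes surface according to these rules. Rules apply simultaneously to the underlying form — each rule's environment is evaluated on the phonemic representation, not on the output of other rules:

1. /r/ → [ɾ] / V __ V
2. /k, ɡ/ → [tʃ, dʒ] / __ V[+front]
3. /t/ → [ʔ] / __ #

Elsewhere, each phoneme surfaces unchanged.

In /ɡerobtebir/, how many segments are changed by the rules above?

Segments that undergo a rule: /ɡ/ → [dʒ] (rule 2); /r/ → [ɾ] (rule 1).
All other segments surface unchanged.

2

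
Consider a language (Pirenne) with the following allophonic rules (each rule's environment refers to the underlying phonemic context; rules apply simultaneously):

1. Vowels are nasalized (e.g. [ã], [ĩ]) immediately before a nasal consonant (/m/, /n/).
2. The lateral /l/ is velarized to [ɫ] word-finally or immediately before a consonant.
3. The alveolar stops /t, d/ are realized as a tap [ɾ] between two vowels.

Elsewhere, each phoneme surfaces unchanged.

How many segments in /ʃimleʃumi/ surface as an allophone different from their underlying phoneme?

Segments that undergo a rule: /i/ → [ĩ] (rule 1); /u/ → [ũ] (rule 1).
All other segments surface unchanged.

2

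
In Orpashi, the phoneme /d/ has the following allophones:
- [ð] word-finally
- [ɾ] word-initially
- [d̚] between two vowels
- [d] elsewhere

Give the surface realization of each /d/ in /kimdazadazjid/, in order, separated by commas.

[d], [d̚], [ð]

Occurrence 1 (position 4): no conditioning environment matches → elsewhere allophone [d].
Occurrence 2 (position 8): between two vowels → [d̚].
Occurrence 3 (position 13): word-finally → [ð].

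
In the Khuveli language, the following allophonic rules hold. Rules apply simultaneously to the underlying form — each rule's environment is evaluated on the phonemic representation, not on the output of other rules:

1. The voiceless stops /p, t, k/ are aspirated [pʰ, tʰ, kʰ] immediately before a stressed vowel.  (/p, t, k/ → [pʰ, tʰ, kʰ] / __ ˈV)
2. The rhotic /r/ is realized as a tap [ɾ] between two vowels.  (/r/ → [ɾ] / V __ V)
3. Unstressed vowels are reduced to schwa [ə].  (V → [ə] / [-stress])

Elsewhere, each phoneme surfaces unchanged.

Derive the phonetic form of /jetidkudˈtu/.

/j/ — not in any rule's target class → [j].
/e/ meets the environment for rule 3 (in an unstressed syllable) → [ə].
/t/ (between /e/ and /i/) is in the target of rule 1 but the environment (immediately before a stressed vowel) is not met → [t].
/i/ (between /t/ and /d/) occurs in an unstressed syllable → [ə] by rule 3.
/d/ stays [d].
/k/ (between /d/ and /u/) is in the target of rule 1 but the environment (immediately before a stressed vowel) is not met → [k].
/u/ (between /k/ and /d/): in an unstressed syllable, so rule 3 applies → [ə].
/d/ — not in any rule's target class → [d].
/t/ — between /d/ and /u/, immediately before a stressed vowel — surfaces as [tʰ] (rule 1).
/u/ — word-final; rule 3 does not apply here → [u].

[jətədkədˈtʰu]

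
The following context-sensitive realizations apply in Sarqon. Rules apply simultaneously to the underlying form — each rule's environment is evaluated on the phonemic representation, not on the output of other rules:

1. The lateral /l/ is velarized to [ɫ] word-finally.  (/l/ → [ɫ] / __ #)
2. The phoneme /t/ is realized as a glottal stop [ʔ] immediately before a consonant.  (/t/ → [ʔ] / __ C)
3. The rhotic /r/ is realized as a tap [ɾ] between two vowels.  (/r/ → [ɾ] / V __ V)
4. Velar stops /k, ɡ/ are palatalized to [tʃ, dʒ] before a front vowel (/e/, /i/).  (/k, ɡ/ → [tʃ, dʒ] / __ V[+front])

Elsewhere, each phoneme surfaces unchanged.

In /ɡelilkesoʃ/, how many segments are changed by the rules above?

2

Segments that undergo a rule: /ɡ/ → [dʒ] (rule 4); /k/ → [tʃ] (rule 4).
All other segments surface unchanged.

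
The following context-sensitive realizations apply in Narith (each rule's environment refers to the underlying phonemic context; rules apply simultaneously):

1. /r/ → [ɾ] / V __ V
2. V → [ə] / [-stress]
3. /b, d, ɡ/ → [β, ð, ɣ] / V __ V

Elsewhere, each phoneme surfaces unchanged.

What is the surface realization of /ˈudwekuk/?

[ˈudwəkək]

/u/ (word-initial) is in the target of rule 2 but the environment (in an unstressed syllable) is not met → [u].
/d/ (between /u/ and /w/) fails the environment for rule 3, so it stays [d].
/w/ (between /d/ and /e/) is unaffected → [w].
/e/ (between /w/ and /k/) occurs in an unstressed syllable → [ə] by rule 2.
/k/ (between /e/ and /u/): no rule targets it → [k].
Rule 2 applies to /u/ (between /k/ and /k/: in an unstressed syllable) → [ə].
/k/ (word-final) is unaffected → [k].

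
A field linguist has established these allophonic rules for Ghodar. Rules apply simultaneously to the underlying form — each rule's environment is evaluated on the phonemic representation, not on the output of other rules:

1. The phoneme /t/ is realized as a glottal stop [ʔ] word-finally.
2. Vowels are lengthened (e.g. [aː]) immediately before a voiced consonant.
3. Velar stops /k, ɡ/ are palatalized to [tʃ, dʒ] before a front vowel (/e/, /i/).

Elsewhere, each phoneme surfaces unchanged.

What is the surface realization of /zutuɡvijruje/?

/u/ — between /z/ and /t/; rule 2 does not apply here → [u].
/t/ (between /u/ and /u/): rule 1 targets it, but not word-finally → unchanged [t].
/u/ meets the environment for rule 2 (before a voiced consonant) → [uː].
/ɡ/ (between /u/ and /v/): rule 3 targets it, but not before a front vowel → unchanged [ɡ].
Rule 2 applies to /i/ (between /v/ and /j/: before a voiced consonant) → [iː].
/u/ — between /r/ and /j/, before a voiced consonant — surfaces as [uː] (rule 2).
/e/ (word-final): rule 2 targets it, but not before a voiced consonant → unchanged [e].

[zutuːɡviːjruːje]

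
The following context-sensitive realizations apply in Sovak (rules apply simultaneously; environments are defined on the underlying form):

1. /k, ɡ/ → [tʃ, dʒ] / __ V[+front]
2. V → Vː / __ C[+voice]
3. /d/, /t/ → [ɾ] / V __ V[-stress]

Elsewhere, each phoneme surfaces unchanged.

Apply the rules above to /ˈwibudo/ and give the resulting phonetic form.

[ˈwiːbuːɾo]

/w/ — not in any rule's target class → [w].
/i/ meets the environment for rule 2 (before a voiced consonant) → [iː].
/b/ stays [b].
Rule 2 applies to /u/ (between /b/ and /d/: before a voiced consonant) → [uː].
Rule 3 applies to /d/ (between /u/ and /o/: between a vowel and a following unstressed vowel) → [ɾ].
/o/ — word-final; rule 2 does not apply here → [o].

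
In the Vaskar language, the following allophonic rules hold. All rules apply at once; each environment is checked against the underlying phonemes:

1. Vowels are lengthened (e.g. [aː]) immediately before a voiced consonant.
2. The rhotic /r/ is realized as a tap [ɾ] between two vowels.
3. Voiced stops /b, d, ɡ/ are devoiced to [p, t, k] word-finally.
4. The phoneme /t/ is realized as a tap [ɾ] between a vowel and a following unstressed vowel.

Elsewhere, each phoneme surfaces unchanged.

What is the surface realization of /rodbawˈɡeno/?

[roːdbaːwˈɡeːno]

/r/ (word-initial): rule 2 targets it, but not between two vowels → unchanged [r].
/o/ (between /r/ and /d/) occurs before a voiced consonant → [oː] by rule 1.
/d/ — between /o/ and /b/; rule 3 does not apply here → [d].
/b/ — between /d/ and /a/; rule 3 does not apply here → [b].
/a/ — between /b/ and /w/, before a voiced consonant — surfaces as [aː] (rule 1).
/w/ — not in any rule's target class → [w].
/ɡ/ (between /w/ and /e/) is in the target of rule 3 but the environment (word-finally) is not met → [ɡ].
/e/ meets the environment for rule 1 (before a voiced consonant) → [eː].
/n/ (between /e/ and /o/) is unaffected → [n].
/o/ (word-final): rule 1 targets it, but not before a voiced consonant → unchanged [o].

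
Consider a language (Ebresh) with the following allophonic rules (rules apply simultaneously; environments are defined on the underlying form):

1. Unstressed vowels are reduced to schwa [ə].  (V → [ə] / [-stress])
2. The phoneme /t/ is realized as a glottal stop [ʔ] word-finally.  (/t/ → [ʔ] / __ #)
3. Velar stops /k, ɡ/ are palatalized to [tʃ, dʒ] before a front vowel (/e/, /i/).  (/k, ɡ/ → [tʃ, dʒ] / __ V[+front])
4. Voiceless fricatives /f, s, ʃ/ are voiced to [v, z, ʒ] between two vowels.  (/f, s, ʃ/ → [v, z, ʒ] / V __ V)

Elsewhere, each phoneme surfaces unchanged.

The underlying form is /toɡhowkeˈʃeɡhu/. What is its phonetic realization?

/t/ (word-initial) fails the environment for rule 2, so it stays [t].
/o/ (between /t/ and /ɡ/): in an unstressed syllable, so rule 1 applies → [ə].
/ɡ/ (between /o/ and /h/): rule 3 targets it, but not before a front vowel → unchanged [ɡ].
/h/ (between /ɡ/ and /o/): no rule targets it → [h].
/o/ (between /h/ and /w/) occurs in an unstressed syllable → [ə] by rule 1.
/w/ stays [w].
Rule 3 applies to /k/ (between /w/ and /e/: before a front vowel) → [tʃ].
/e/ (between /k/ and /ʃ/): in an unstressed syllable, so rule 1 applies → [ə].
/ʃ/ meets the environment for rule 4 (between two vowels) → [ʒ].
/e/ — between /ʃ/ and /ɡ/; rule 1 does not apply here → [e].
/ɡ/ (between /e/ and /h/) fails the environment for rule 3, so it stays [ɡ].
/h/ (between /ɡ/ and /u/): no rule targets it → [h].
/u/ (word-final) occurs in an unstressed syllable → [ə] by rule 1.

[təɡhəwtʃəˈʒeɡhə]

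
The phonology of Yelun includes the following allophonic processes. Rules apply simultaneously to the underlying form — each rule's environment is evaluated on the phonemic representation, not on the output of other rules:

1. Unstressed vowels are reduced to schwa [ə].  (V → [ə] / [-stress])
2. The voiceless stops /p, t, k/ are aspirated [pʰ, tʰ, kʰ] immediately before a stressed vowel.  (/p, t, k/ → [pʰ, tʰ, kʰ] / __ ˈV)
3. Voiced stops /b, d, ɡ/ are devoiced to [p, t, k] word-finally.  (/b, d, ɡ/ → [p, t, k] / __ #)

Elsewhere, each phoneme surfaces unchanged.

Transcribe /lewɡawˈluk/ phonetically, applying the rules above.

[ləwɡəwˈluk]

/l/ (word-initial) is unaffected → [l].
/e/ meets the environment for rule 1 (in an unstressed syllable) → [ə].
/w/ — not in any rule's target class → [w].
/ɡ/ (between /w/ and /a/): rule 3 targets it, but not word-finally → unchanged [ɡ].
Rule 1 applies to /a/ (between /ɡ/ and /w/: in an unstressed syllable) → [ə].
/w/ (between /a/ and /l/): no rule targets it → [w].
/l/ (between /w/ and /u/): no rule targets it → [l].
/u/ — between /l/ and /k/; rule 1 does not apply here → [u].
/k/ (word-final) fails the environment for rule 2, so it stays [k].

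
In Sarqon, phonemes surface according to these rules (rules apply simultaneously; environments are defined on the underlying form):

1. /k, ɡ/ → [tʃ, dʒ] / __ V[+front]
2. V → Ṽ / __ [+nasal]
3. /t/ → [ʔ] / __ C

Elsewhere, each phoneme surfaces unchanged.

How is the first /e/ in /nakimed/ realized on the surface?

[e]

/e/ (between /m/ and /d/) fails the environment for rule 2, so it stays [e].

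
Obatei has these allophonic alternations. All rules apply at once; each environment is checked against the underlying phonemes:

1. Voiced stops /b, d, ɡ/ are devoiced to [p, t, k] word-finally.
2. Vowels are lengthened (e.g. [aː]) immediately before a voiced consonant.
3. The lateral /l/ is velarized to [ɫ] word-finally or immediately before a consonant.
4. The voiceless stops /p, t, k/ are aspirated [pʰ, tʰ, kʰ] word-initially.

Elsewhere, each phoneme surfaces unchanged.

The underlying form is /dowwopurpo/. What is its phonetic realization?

[doːwwopuːrpo]

/d/ (word-initial) is in the target of rule 1 but the environment (word-finally) is not met → [d].
/o/ (between /d/ and /w/): before a voiced consonant, so rule 2 applies → [oː].
/w/ (between /o/ and /w/): no rule targets it → [w].
/w/ stays [w].
/o/ (between /w/ and /p/) is in the target of rule 2 but the environment (before a voiced consonant) is not met → [o].
/p/ (between /o/ and /u/) is in the target of rule 4 but the environment (word-initially) is not met → [p].
/u/ — between /p/ and /r/, before a voiced consonant — surfaces as [uː] (rule 2).
/r/ stays [r].
/p/ (between /r/ and /o/) fails the environment for rule 4, so it stays [p].
/o/ — word-final; rule 2 does not apply here → [o].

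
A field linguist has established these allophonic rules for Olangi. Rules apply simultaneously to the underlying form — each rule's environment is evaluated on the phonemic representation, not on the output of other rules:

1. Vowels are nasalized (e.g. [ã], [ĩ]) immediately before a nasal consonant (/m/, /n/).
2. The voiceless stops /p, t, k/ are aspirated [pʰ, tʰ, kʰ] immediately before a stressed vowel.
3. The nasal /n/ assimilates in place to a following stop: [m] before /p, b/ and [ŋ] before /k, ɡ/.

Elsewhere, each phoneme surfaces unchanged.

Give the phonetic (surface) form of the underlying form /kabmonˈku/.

[kabmõŋˈkʰu]

/k/ (word-initial) fails the environment for rule 2, so it stays [k].
/a/ — between /k/ and /b/; rule 1 does not apply here → [a].
/b/ stays [b].
/m/ stays [m].
/o/ — between /m/ and /n/, before a nasal consonant — surfaces as [õ] (rule 1).
Rule 3 applies to /n/ (between /o/ and /k/: before a labial or velar stop) → [ŋ].
/k/ (between /n/ and /u/) occurs immediately before a stressed vowel → [kʰ] by rule 2.
/u/ (word-final) is in the target of rule 1 but the environment (before a nasal consonant) is not met → [u].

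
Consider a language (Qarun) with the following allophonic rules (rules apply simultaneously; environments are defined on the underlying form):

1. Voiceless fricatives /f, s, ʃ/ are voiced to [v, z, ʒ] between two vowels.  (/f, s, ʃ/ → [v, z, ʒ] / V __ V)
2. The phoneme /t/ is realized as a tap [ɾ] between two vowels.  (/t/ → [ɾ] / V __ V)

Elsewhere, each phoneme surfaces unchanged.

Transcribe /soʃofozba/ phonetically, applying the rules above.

[soʒovozba]

/s/ (word-initial): rule 1 targets it, but not between two vowels → unchanged [s].
/ʃ/ (between /o/ and /o/): between two vowels, so rule 1 applies → [ʒ].
/f/ (between /o/ and /o/): between two vowels, so rule 1 applies → [v].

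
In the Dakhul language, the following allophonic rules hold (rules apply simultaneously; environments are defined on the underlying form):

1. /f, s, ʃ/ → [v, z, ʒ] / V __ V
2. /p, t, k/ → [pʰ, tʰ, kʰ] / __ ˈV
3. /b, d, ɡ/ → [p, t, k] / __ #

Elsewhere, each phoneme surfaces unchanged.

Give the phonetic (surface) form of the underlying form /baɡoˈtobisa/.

[baɡoˈtʰobiza]

/b/ (word-initial): rule 3 targets it, but not word-finally → unchanged [b].
/a/ (between /b/ and /ɡ/) is unaffected → [a].
/ɡ/ — between /a/ and /o/; rule 3 does not apply here → [ɡ].
/o/ stays [o].
/t/ (between /o/ and /o/): immediately before a stressed vowel, so rule 2 applies → [tʰ].
/o/ (between /t/ and /b/): no rule targets it → [o].
/b/ (between /o/ and /i/) is in the target of rule 3 but the environment (word-finally) is not met → [b].
/i/ (between /b/ and /s/): no rule targets it → [i].
/s/ meets the environment for rule 1 (between two vowels) → [z].
/a/ (word-final): no rule targets it → [a].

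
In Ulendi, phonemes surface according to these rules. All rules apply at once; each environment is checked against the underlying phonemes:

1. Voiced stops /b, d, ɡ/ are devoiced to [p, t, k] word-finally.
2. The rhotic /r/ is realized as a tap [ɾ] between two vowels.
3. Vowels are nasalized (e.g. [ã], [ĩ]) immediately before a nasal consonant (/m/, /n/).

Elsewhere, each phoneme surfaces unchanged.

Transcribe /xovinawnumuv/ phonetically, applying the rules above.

/x/ stays [x].
/o/ (between /x/ and /v/) is in the target of rule 3 but the environment (before a nasal consonant) is not met → [o].
/v/ (between /o/ and /i/): no rule targets it → [v].
/i/ meets the environment for rule 3 (before a nasal consonant) → [ĩ].
/n/ (between /i/ and /a/): no rule targets it → [n].
/a/ (between /n/ and /w/) fails the environment for rule 3, so it stays [a].
/w/ (between /a/ and /n/) is unaffected → [w].
/n/ (between /w/ and /u/): no rule targets it → [n].
/u/ (between /n/ and /m/) occurs before a nasal consonant → [ũ] by rule 3.
/m/ (between /u/ and /u/): no rule targets it → [m].
/u/ (between /m/ and /v/): rule 3 targets it, but not before a nasal consonant → unchanged [u].
/v/ — not in any rule's target class → [v].

[xovĩnawnũmuv]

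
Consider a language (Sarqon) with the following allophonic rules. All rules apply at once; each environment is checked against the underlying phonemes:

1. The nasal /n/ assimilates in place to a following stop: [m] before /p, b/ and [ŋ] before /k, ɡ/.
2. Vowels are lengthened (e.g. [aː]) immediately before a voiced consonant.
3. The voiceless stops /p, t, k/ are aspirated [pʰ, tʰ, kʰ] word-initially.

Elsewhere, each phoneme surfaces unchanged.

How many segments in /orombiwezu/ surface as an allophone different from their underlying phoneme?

4

Segments that undergo a rule: /o/ → [oː] (rule 2); /o/ → [oː] (rule 2); /i/ → [iː] (rule 2); /e/ → [eː] (rule 2).
All other segments surface unchanged.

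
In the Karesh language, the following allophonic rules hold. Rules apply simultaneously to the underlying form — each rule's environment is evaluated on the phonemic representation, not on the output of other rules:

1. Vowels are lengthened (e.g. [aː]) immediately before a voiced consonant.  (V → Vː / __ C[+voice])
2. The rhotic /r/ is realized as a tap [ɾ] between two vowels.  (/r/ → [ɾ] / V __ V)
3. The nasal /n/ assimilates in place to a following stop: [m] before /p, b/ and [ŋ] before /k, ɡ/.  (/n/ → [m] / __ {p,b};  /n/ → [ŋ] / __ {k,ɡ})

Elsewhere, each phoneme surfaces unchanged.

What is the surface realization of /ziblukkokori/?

[ziːblukkokoːɾi]

/i/ (between /z/ and /b/): before a voiced consonant, so rule 1 applies → [iː].
/u/ — between /l/ and /k/; rule 1 does not apply here → [u].
/o/ (between /k/ and /k/) fails the environment for rule 1, so it stays [o].
/o/ (between /k/ and /r/): before a voiced consonant, so rule 1 applies → [oː].
/r/ meets the environment for rule 2 (between two vowels) → [ɾ].
/i/ (word-final) fails the environment for rule 1, so it stays [i].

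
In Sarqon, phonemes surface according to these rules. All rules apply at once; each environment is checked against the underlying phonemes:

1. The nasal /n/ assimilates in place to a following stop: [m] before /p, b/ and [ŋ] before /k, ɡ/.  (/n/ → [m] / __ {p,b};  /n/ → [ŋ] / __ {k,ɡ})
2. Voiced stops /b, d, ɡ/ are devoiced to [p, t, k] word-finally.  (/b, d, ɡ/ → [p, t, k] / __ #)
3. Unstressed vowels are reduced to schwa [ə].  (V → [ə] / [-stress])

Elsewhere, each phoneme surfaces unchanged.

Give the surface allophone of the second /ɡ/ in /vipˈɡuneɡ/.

[k]

Rule 2 applies to /ɡ/ (word-final: word-finally) → [k].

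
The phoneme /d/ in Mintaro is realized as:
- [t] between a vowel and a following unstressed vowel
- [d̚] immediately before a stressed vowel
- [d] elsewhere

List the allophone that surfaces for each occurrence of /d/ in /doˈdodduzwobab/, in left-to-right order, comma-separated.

Occurrence 1 (position 1): no conditioning environment matches → elsewhere allophone [d].
Occurrence 2 (position 3): immediately before a stressed vowel → [d̚].
Occurrence 3 (position 5): no conditioning environment matches → elsewhere allophone [d].
Occurrence 4 (position 6): no conditioning environment matches → elsewhere allophone [d].

[d], [d̚], [d], [d]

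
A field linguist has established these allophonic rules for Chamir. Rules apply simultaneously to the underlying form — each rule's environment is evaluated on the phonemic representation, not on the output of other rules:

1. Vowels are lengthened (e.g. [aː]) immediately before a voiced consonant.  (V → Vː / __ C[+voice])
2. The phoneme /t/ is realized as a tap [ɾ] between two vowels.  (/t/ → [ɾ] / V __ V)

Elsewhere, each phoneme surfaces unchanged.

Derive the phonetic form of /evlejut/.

/e/ (word-initial): before a voiced consonant, so rule 1 applies → [eː].
/v/ stays [v].
/l/ stays [l].
/e/ (between /l/ and /j/) occurs before a voiced consonant → [eː] by rule 1.
/j/ — not in any rule's target class → [j].
/u/ (between /j/ and /t/) is in the target of rule 1 but the environment (before a voiced consonant) is not met → [u].
/t/ (word-final) is in the target of rule 2 but the environment (between two vowels) is not met → [t].

[eːvleːjut]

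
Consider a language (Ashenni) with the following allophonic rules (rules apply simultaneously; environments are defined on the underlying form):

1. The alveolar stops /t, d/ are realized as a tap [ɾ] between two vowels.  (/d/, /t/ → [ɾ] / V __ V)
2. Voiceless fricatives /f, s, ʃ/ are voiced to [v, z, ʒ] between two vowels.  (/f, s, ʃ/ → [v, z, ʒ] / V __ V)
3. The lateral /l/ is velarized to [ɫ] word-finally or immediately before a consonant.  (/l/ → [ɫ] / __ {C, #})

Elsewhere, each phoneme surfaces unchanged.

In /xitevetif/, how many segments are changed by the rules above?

2

Segments that undergo a rule: /t/ → [ɾ] (rule 1); /t/ → [ɾ] (rule 1).
All other segments surface unchanged.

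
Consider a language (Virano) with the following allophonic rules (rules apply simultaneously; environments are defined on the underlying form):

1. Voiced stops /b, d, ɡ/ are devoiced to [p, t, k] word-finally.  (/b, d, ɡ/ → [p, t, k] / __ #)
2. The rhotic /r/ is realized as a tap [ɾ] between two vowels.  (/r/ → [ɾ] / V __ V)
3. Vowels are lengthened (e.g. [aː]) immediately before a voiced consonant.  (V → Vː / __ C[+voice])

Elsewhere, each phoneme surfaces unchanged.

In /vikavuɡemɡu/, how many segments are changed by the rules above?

3

Segments that undergo a rule: /a/ → [aː] (rule 3); /u/ → [uː] (rule 3); /e/ → [eː] (rule 3).
All other segments surface unchanged.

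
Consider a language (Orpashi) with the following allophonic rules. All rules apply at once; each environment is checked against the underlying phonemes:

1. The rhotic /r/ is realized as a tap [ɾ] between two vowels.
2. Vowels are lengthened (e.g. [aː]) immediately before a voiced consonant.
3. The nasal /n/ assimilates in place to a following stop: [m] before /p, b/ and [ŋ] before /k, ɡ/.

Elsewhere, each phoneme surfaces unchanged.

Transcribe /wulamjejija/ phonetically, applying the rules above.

/w/ (word-initial): no rule targets it → [w].
/u/ (between /w/ and /l/) occurs before a voiced consonant → [uː] by rule 2.
/l/ stays [l].
/a/ — between /l/ and /m/, before a voiced consonant — surfaces as [aː] (rule 2).
/m/ — not in any rule's target class → [m].
/j/ — not in any rule's target class → [j].
/e/ (between /j/ and /j/): before a voiced consonant, so rule 2 applies → [eː].
/j/ stays [j].
/i/ meets the environment for rule 2 (before a voiced consonant) → [iː].
/j/ (between /i/ and /a/) is unaffected → [j].
/a/ — word-final; rule 2 does not apply here → [a].

[wuːlaːmjeːjiːja]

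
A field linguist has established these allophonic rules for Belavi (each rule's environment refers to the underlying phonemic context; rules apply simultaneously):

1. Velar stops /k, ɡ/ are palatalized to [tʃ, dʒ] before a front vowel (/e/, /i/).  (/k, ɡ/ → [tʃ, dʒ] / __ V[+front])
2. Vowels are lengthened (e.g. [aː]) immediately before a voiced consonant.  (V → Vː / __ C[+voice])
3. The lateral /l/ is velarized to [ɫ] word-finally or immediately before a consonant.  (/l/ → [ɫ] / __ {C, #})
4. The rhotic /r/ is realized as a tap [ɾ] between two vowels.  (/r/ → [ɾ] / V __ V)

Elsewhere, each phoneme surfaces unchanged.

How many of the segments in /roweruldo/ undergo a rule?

Segments that undergo a rule: /o/ → [oː] (rule 2); /e/ → [eː] (rule 2); /r/ → [ɾ] (rule 4); /u/ → [uː] (rule 2); /l/ → [ɫ] (rule 3).
All other segments surface unchanged.

5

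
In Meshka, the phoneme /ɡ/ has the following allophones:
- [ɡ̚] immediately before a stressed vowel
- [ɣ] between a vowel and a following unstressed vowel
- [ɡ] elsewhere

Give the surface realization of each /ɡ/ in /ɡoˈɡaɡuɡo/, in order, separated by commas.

Occurrence 1 (position 1): no conditioning environment matches → elsewhere allophone [ɡ].
Occurrence 2 (position 3): immediately before a stressed vowel → [ɡ̚].
Occurrence 3 (position 5): between a vowel and a following unstressed vowel → [ɣ].
Occurrence 4 (position 7): between a vowel and a following unstressed vowel → [ɣ].

[ɡ], [ɡ̚], [ɣ], [ɣ]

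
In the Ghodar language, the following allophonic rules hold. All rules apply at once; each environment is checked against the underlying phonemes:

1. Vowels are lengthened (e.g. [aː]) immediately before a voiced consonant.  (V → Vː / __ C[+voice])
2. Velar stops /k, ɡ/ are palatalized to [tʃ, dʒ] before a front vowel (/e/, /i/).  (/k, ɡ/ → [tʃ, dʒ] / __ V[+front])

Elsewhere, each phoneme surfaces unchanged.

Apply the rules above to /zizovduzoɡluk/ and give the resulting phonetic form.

/z/ (word-initial) is unaffected → [z].
/i/ — between /z/ and /z/, before a voiced consonant — surfaces as [iː] (rule 1).
/z/ stays [z].
/o/ (between /z/ and /v/): before a voiced consonant, so rule 1 applies → [oː].
/v/ stays [v].
/d/ — not in any rule's target class → [d].
/u/ (between /d/ and /z/): before a voiced consonant, so rule 1 applies → [uː].
/z/ — not in any rule's target class → [z].
/o/ (between /z/ and /ɡ/): before a voiced consonant, so rule 1 applies → [oː].
/ɡ/ (between /o/ and /l/) fails the environment for rule 2, so it stays [ɡ].
/l/ (between /ɡ/ and /u/) is unaffected → [l].
/u/ (between /l/ and /k/) is in the target of rule 1 but the environment (before a voiced consonant) is not met → [u].
/k/ (word-final) is in the target of rule 2 but the environment (before a front vowel) is not met → [k].

[ziːzoːvduːzoːɡluk]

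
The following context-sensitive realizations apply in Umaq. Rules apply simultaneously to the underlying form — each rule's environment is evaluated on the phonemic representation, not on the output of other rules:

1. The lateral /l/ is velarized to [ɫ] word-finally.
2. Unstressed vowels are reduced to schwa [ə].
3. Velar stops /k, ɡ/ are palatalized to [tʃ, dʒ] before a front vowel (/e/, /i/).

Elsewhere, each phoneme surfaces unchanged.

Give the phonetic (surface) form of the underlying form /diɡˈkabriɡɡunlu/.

[dəɡˈkabrəɡɡənlə]

/d/ — not in any rule's target class → [d].
/i/ (between /d/ and /ɡ/) occurs in an unstressed syllable → [ə] by rule 2.
/ɡ/ — between /i/ and /k/; rule 3 does not apply here → [ɡ].
/k/ (between /ɡ/ and /a/) fails the environment for rule 3, so it stays [k].
/a/ (between /k/ and /b/): rule 2 targets it, but not in an unstressed syllable → unchanged [a].
/b/ (between /a/ and /r/): no rule targets it → [b].
/r/ (between /b/ and /i/) is unaffected → [r].
Rule 2 applies to /i/ (between /r/ and /ɡ/: in an unstressed syllable) → [ə].
/ɡ/ (between /i/ and /ɡ/): rule 3 targets it, but not before a front vowel → unchanged [ɡ].
/ɡ/ (between /ɡ/ and /u/) fails the environment for rule 3, so it stays [ɡ].
/u/ — between /ɡ/ and /n/, in an unstressed syllable — surfaces as [ə] (rule 2).
/n/ stays [n].
/l/ (between /n/ and /u/) fails the environment for rule 1, so it stays [l].
Rule 2 applies to /u/ (word-final: in an unstressed syllable) → [ə].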